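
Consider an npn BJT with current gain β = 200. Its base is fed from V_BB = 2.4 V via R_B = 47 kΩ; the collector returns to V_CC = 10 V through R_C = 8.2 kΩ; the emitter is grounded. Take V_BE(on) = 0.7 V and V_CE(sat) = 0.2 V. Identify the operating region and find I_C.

Assume active: I_B = (2.4 − 0.7)/47 = 0.0362 mA, giving I_C = β·I_B = 7.23 mA.
But then V_CE = 10 − 7.23×8.2 = -49.3 V < V_CE(sat) = 0.2 V — impossible in the active region.
So the transistor is saturated. With V_CE = 0.2 V, I_C = (V_CC − 0.2)/R_C = 9.8/8.2 = 1.2 mA.
Check: β·I_B = 7.23 mA > I_C = 1.2 mA, confirming saturation.

saturation; I_C ≈ 1.2 mA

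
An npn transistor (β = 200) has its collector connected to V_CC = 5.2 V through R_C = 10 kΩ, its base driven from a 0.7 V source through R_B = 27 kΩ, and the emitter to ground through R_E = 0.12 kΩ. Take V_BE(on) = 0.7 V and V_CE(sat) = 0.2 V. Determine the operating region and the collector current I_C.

V_BB = 0.7 V ≤ V_BE(on) = 0.7 V, so the base-emitter junction is not forward biased.
The transistor is in cutoff: I_B = I_C = 0.

cutoff; I_C ≈ 0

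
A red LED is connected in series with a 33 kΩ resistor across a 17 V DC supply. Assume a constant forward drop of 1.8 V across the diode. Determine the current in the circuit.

I ≈ 0.46 mA

KVL around the loop: 17 = V_D + I·R = 1.8 + I × 33 kΩ.
So I = (17 − 1.8) / 33 kΩ = 15.2 / 33 = 0.461 mA.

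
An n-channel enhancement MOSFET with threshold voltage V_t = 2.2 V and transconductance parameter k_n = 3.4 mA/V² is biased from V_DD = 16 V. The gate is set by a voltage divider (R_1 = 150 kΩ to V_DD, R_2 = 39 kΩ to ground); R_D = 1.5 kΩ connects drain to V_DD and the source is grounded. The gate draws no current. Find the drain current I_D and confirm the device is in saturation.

I_D ≈ 2.1 mA

V_G = V_DD·R_2/(R_1+R_2) = 16×39/189 = 3.3 V. With the source grounded, V_GS = V_G = 3.3 V.
Assume saturation: I_D = (k_n/2)(V_GS − V_t)² = (3.4/2)×(3.3 − 2.2)² = 1.7×1.1² = 2.06 mA.
V_DS = V_DD − I_D·R_D = 16 − 2.06×1.5 = 12.9 V.
Saturation requires V_DS ≥ V_GS − V_t = 1.1 V; 12.9 ≥ 1.1 ✓.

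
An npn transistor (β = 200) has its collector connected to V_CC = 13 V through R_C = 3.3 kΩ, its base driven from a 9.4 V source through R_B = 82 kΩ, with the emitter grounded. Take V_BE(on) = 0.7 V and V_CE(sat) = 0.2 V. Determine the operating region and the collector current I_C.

saturation; I_C ≈ 3.9 mA

Assume active: I_B = (9.4 − 0.7)/82 = 0.106 mA, giving I_C = β·I_B = 21.2 mA.
But then V_CE = 13 − 21.2×3.3 = -57 V < V_CE(sat) = 0.2 V — impossible in the active region.
So the transistor is saturated. With V_CE = 0.2 V, I_C = (V_CC − 0.2)/R_C = 12.8/3.3 = 3.88 mA.
Check: β·I_B = 21.2 mA > I_C = 3.88 mA, confirming saturation.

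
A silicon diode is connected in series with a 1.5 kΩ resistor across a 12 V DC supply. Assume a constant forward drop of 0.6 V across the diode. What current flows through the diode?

KVL around the loop: 12 = V_D + I·R = 0.6 + I × 1.5 kΩ.
So I = (12 − 0.6) / 1.5 kΩ = 11.4 / 1.5 = 7.6 mA.

I ≈ 7.6 mA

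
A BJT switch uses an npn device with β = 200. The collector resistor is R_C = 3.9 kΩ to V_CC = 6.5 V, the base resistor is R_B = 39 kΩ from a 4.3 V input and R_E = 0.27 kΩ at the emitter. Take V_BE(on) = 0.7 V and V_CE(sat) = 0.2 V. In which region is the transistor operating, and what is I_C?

Assume active: I_B = (4.3 − 0.7)/(39 + 201×0.27) = 0.0386 mA, I_C = β·I_B = 7.72 mA.
Then V_CE = 6.5 − 7.72×3.9 − 7.76×0.27 = -25.7 V < 0.2 V — the active assumption fails.
Re-solve with V_CE = 0.2 V. KCL at the emitter: V_E/R_E = (V_BB−0.7−V_E)/R_B + (V_CC−0.2−V_E)/R_C, giving V_E = 0.428 V.
I_C = (V_CC − 0.2 − V_E)/R_C = (6.3 − 0.428)/3.9 = 1.51 mA.
Check: I_B = (3.6 − 0.428)/39 = 0.0813 mA, and β·I_B = 16.3 mA > I_C, confirming saturation.

saturation; I_C ≈ 1.5 mA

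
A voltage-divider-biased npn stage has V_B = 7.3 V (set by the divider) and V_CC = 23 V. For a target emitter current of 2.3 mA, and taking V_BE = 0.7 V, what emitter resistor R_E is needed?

V_E = V_B − V_BE = 7.3 − 0.7 = 6.6 V.
R_E = V_E / I_E = 6.6 / 2.3 = 2.87 kΩ.

R_E ≈ 2.9 kΩ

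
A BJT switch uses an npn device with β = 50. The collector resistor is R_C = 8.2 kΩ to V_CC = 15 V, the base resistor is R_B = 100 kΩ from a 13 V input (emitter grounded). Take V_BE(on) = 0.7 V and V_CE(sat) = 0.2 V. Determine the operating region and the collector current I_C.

Assume active: I_B = (13 − 0.7)/100 = 0.123 mA, giving I_C = β·I_B = 6.15 mA.
But then V_CE = 15 − 6.15×8.2 = -35.4 V < V_CE(sat) = 0.2 V — impossible in the active region.
So the transistor is saturated. With V_CE = 0.2 V, I_C = (V_CC − 0.2)/R_C = 14.8/8.2 = 1.8 mA.
Check: β·I_B = 6.15 mA > I_C = 1.8 mA, confirming saturation.

saturation; I_C ≈ 1.8 mA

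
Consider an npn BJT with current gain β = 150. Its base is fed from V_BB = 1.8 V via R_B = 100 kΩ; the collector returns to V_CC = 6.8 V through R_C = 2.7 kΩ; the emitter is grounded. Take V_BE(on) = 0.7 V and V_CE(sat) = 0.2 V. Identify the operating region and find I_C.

active; I_C ≈ 1.7 mA

Assume active. Base-emitter loop: I_B = (V_BB − V_BE)/R_B = (1.8 − 0.7)/100 = 0.011 mA.
I_C = β·I_B = 150×0.011 = 1.65 mA.
V_CE = V_CC − I_C·R_C = 6.8 − 1.65×2.7 = 2.34 V > V_CE(sat), so the active-region assumption holds.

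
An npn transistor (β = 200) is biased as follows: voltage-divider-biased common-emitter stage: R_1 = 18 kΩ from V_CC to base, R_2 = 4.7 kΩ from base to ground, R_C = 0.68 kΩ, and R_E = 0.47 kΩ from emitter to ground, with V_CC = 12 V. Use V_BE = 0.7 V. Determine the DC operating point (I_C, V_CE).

Thevenize the base divider: V_Th = V_CC·R_2/(R_1+R_2) = 12×4.7/22.7 = 2.48 V, R_Th = R_1‖R_2 = 3.73 kΩ.
Base-emitter loop: V_Th = I_B·R_Th + V_BE + (β+1)I_B·R_E, so I_B = (2.48 − 0.7) / (3.73 + 201×0.47) = 0.0182 mA.
I_C = β·I_B = 200×0.0182 = 3.63 mA, and I_E = (β+1)I_B = 3.65 mA.
V_CE = V_CC − I_C·R_C − I_E·R_E = 12 − 3.63×0.68 − 3.65×0.47 = 7.81 V.
V_CE = 7.81 V > 0.2 V confirms active-region operation.

I_C ≈ 3.6 mA, V_CE ≈ 7.8 V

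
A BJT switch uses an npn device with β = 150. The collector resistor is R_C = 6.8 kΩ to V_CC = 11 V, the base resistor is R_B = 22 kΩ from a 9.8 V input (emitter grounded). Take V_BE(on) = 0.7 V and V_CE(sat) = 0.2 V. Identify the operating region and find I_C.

Assume active: I_B = (9.8 − 0.7)/22 = 0.414 mA, giving I_C = β·I_B = 62 mA.
But then V_CE = 11 − 62×6.8 = -411 V < V_CE(sat) = 0.2 V — impossible in the active region.
So the transistor is saturated. With V_CE = 0.2 V, I_C = (V_CC − 0.2)/R_C = 10.8/6.8 = 1.59 mA.
Check: β·I_B = 62 mA > I_C = 1.59 mA, confirming saturation.

saturation; I_C ≈ 1.6 mA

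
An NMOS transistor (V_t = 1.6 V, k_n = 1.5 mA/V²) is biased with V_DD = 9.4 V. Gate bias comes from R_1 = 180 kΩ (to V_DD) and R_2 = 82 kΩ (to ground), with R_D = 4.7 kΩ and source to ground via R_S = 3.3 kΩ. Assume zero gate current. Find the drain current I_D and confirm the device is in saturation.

V_G = V_DD·R_2/(R_1+R_2) = 9.4×82/262 = 2.94 V.
Assume saturation: I_D = (k_n/2)(V_GS − V_t)² with V_GS = V_G − I_D·R_S = 2.94 − 3.3·I_D.
Substituting gives 8.17·I_D² − 7.64·I_D + 1.35 = 0, with roots I_D = 0.236 or 0.699 mA.
The root I_D = 0.699 mA gives V_GS = 0.634 V ≤ V_t, so take I_D = 0.236 mA.
Then V_GS = 2.16 V and V_DS = V_DD − I_D(R_D+R_S) = 9.4 − 0.236×8 = 7.51 V.
Saturation requires V_DS ≥ V_GS − V_t = 0.562 V; 7.51 ≥ 0.562 ✓.

I_D ≈ 0.24 mA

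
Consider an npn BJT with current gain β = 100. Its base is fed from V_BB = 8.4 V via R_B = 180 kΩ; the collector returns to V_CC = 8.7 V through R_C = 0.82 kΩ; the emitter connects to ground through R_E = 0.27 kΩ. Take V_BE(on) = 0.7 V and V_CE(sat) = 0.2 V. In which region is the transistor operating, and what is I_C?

active; I_C ≈ 3.7 mA

Assume active. Base-emitter loop: I_B = (V_BB − V_BE)/(R_B + (β+1)R_E) = (8.4 − 0.7)/(180 + 101×0.27) = 0.0371 mA.
I_C = β·I_B = 100×0.0371 = 3.71 mA.
V_CE = V_CC − I_C·R_C − I_E·R_E = 8.7 − 3.71×0.82 − 3.75×0.27 = 4.64 V > V_CE(sat), so the active-region assumption holds.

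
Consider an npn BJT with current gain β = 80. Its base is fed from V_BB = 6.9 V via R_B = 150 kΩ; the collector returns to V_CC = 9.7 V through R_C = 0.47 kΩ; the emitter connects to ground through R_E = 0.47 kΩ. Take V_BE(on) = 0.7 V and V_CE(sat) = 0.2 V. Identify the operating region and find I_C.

Assume active. Base-emitter loop: I_B = (V_BB − V_BE)/(R_B + (β+1)R_E) = (6.9 − 0.7)/(150 + 81×0.47) = 0.033 mA.
I_C = β·I_B = 80×0.033 = 2.64 mA.
V_CE = V_CC − I_C·R_C − I_E·R_E = 9.7 − 2.64×0.47 − 2.67×0.47 = 7.21 V > V_CE(sat), so the active-region assumption holds.

active; I_C ≈ 2.6 mA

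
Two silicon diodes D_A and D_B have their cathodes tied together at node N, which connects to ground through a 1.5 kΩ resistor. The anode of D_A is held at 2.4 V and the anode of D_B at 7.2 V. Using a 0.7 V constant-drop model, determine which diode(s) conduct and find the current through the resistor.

Assume both conduct. Then node N would need to be at both 2.4−0.7 = 1.7 V and 7.2−0.7 = 6.5 V, which is impossible.
Assume only D_B conducts: V_N = 7.2 − 0.7 = 6.5 V, so I_R = 6.5/1.5 = 4.33 mA.
Check D_A: its anode-to-cathode voltage is 2.4 − 6.5 = -4.1 V < 0.7 V, so it is off. The assumption is consistent.

Only D_B conducts; I_R ≈ 4.3 mA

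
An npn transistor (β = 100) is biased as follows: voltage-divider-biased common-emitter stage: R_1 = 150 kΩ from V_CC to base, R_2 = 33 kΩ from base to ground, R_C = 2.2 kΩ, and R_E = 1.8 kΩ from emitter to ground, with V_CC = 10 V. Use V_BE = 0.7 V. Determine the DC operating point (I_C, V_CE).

I_C ≈ 0.53 mA, V_CE ≈ 7.9 V

Thevenize the base divider: V_Th = V_CC·R_2/(R_1+R_2) = 10×33/183 = 1.8 V, R_Th = R_1‖R_2 = 27 kΩ.
Base-emitter loop: V_Th = I_B·R_Th + V_BE + (β+1)I_B·R_E, so I_B = (1.8 − 0.7) / (27 + 101×1.8) = 0.00528 mA.
I_C = β·I_B = 100×0.00528 = 0.528 mA, and I_E = (β+1)I_B = 0.534 mA.
V_CE = V_CC − I_C·R_C − I_E·R_E = 10 − 0.528×2.2 − 0.534×1.8 = 7.88 V.
V_CE = 7.88 V > 0.2 V confirms active-region operation.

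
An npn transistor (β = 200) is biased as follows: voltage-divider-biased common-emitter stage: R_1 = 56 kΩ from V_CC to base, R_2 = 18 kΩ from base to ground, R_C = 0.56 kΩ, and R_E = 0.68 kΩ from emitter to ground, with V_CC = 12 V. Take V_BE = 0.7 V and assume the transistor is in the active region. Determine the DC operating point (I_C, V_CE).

I_C ≈ 3 mA, V_CE ≈ 8.3 V

Thevenize the base divider: V_Th = V_CC·R_2/(R_1+R_2) = 12×18/74 = 2.92 V, R_Th = R_1‖R_2 = 13.6 kΩ.
Base-emitter loop: V_Th = I_B·R_Th + V_BE + (β+1)I_B·R_E, so I_B = (2.92 − 0.7) / (13.6 + 201×0.68) = 0.0148 mA.
I_C = β·I_B = 200×0.0148 = 2.95 mA, and I_E = (β+1)I_B = 2.97 mA.
V_CE = V_CC − I_C·R_C − I_E·R_E = 12 − 2.95×0.56 − 2.97×0.68 = 8.33 V.
V_CE = 8.33 V > 0.2 V confirms active-region operation.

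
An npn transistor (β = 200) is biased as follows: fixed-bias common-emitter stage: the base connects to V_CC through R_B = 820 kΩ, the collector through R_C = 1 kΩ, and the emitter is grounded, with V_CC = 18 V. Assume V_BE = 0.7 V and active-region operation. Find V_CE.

Base loop: V_CC = I_B·R_B + V_BE, so I_B = (18 − 0.7)/820 kΩ = 0.0211 mA.
In the active region I_C = β·I_B = 200 × 0.0211 = 4.22 mA.
Collector loop: V_CE = V_CC − I_C·R_C = 18 − 4.22×1 = 13.8 V.
Since V_CE = 13.8 V > V_CE(sat) ≈ 0.2 V, the transistor is in the active region as assumed.

V_CE ≈ 14 V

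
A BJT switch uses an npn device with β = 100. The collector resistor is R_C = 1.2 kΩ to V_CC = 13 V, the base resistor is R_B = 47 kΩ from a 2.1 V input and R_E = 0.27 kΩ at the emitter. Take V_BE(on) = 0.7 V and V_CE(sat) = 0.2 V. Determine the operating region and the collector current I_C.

active; I_C ≈ 1.9 mA

Assume active. Base-emitter loop: I_B = (V_BB − V_BE)/(R_B + (β+1)R_E) = (2.1 − 0.7)/(47 + 101×0.27) = 0.0189 mA.
I_C = β·I_B = 100×0.0189 = 1.89 mA.
V_CE = V_CC − I_C·R_C − I_E·R_E = 13 − 1.89×1.2 − 1.9×0.27 = 10.2 V > V_CE(sat), so the active-region assumption holds.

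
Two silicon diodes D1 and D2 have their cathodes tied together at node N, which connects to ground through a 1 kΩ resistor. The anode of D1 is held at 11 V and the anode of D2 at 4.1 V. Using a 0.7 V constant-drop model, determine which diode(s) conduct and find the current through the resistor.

Only D1 conducts; I_R ≈ 10 mA

Assume both conduct. Then node N would need to be at both 11−0.7 = 10.3 V and 4.1−0.7 = 3.4 V, which is impossible.
Assume only D1 conducts: V_N = 11 − 0.7 = 10.3 V, so I_R = 10.3/1 = 10.3 mA.
Check D2: its anode-to-cathode voltage is 4.1 − 10.3 = -6.2 V < 0.7 V, so it is off. The assumption is consistent.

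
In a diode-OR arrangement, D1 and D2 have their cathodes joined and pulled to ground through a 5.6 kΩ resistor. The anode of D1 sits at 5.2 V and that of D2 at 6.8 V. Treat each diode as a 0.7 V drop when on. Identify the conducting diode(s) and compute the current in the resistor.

Assume both conduct. Then node N would need to be at both 5.2−0.7 = 4.5 V and 6.8−0.7 = 6.1 V, which is impossible.
Assume only D2 conducts: V_N = 6.8 − 0.7 = 6.1 V, so I_R = 6.1/5.6 = 1.09 mA.
Check D1: its anode-to-cathode voltage is 5.2 − 6.1 = -0.9 V < 0.7 V, so it is off. The assumption is consistent.

Only D2 conducts; I_R ≈ 1.1 mA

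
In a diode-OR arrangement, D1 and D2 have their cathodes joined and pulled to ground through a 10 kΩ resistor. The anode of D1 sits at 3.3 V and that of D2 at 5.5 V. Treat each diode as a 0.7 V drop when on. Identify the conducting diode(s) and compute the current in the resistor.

Only D2 conducts; I_R ≈ 0.48 mA

Assume both conduct. Then node N would need to be at both 3.3−0.7 = 2.6 V and 5.5−0.7 = 4.8 V, which is impossible.
Assume only D2 conducts: V_N = 5.5 − 0.7 = 4.8 V, so I_R = 4.8/10 = 0.48 mA.
Check D1: its anode-to-cathode voltage is 3.3 − 4.8 = -1.5 V < 0.7 V, so it is off. The assumption is consistent.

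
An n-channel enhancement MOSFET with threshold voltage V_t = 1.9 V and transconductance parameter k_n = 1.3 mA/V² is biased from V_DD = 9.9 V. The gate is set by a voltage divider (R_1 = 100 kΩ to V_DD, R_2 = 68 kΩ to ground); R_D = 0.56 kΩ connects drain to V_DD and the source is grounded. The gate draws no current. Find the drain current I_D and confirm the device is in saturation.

V_G = V_DD·R_2/(R_1+R_2) = 9.9×68/168 = 4.01 V. With the source grounded, V_GS = V_G = 4.01 V.
Assume saturation: I_D = (k_n/2)(V_GS − V_t)² = (1.3/2)×(4.01 − 1.9)² = 0.65×2.11² = 2.89 mA.
V_DS = V_DD − I_D·R_D = 9.9 − 2.89×0.56 = 8.28 V.
Saturation requires V_DS ≥ V_GS − V_t = 2.11 V; 8.28 ≥ 2.11 ✓.

I_D ≈ 2.9 mA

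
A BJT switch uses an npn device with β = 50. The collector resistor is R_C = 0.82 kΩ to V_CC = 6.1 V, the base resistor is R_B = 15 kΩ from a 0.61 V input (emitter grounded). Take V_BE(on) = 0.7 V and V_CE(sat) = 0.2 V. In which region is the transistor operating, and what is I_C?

cutoff; I_C ≈ 0

V_BB = 0.61 V ≤ V_BE(on) = 0.7 V, so the base-emitter junction is not forward biased.
The transistor is in cutoff: I_B = I_C = 0.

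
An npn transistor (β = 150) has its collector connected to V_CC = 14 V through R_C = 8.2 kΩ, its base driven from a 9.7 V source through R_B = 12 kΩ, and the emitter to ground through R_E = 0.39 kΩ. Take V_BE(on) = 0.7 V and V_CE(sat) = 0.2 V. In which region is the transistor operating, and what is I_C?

saturation; I_C ≈ 1.6 mA

Assume active: I_B = (9.7 − 0.7)/(12 + 151×0.39) = 0.127 mA, I_C = β·I_B = 19 mA.
Then V_CE = 14 − 19×8.2 − 19.2×0.39 = -150 V < 0.2 V — the active assumption fails.
Re-solve with V_CE = 0.2 V. KCL at the emitter: V_E/R_E = (V_BB−0.7−V_E)/R_B + (V_CC−0.2−V_E)/R_C, giving V_E = 0.879 V.
I_C = (V_CC − 0.2 − V_E)/R_C = (13.8 − 0.879)/8.2 = 1.58 mA.
Check: I_B = (9 − 0.879)/12 = 0.677 mA, and β·I_B = 102 mA > I_C, confirming saturation.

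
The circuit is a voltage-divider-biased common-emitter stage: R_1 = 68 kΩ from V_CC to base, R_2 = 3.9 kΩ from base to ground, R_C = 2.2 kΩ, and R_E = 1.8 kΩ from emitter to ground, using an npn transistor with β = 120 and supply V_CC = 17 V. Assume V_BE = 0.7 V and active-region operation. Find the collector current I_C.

I_C ≈ 0.12 mA

Thevenize the base divider: V_Th = V_CC·R_2/(R_1+R_2) = 17×3.9/71.9 = 0.922 V, R_Th = R_1‖R_2 = 3.69 kΩ.
Base-emitter loop: V_Th = I_B·R_Th + V_BE + (β+1)I_B·R_E, so I_B = (0.922 − 0.7) / (3.69 + 121×1.8) = 0.001 mA.
I_C = β·I_B = 120×0.001 = 0.12 mA, and I_E = (β+1)I_B = 0.121 mA.
V_CE = V_CC − I_C·R_C − I_E·R_E = 17 − 0.12×2.2 − 0.121×1.8 = 16.5 V.
V_CE = 16.5 V > 0.2 V confirms active-region operation.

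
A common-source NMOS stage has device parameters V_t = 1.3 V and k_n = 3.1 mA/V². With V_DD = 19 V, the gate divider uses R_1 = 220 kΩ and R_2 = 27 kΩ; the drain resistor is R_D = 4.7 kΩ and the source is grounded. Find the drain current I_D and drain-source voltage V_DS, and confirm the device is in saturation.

I_D ≈ 0.94 mA, V_DS ≈ 15 V

V_G = V_DD·R_2/(R_1+R_2) = 19×27/247 = 2.08 V. With the source grounded, V_GS = V_G = 2.08 V.
Assume saturation: I_D = (k_n/2)(V_GS − V_t)² = (3.1/2)×(2.08 − 1.3)² = 1.55×0.777² = 0.936 mA.
V_DS = V_DD − I_D·R_D = 19 − 0.936×4.7 = 14.6 V.
Saturation requires V_DS ≥ V_GS − V_t = 0.777 V; 14.6 ≥ 0.777 ✓.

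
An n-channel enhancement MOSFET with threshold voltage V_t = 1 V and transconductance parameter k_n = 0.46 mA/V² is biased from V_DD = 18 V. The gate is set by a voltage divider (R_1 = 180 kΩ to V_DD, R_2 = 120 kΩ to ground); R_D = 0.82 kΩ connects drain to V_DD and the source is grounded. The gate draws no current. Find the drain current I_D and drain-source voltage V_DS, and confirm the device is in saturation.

I_D ≈ 8.8 mA, V_DS ≈ 11 V

V_G = V_DD·R_2/(R_1+R_2) = 18×120/300 = 7.2 V. With the source grounded, V_GS = V_G = 7.2 V.
Assume saturation: I_D = (k_n/2)(V_GS − V_t)² = (0.46/2)×(7.2 − 1)² = 0.23×6.2² = 8.84 mA.
V_DS = V_DD − I_D·R_D = 18 − 8.84×0.82 = 10.8 V.
Saturation requires V_DS ≥ V_GS − V_t = 6.2 V; 10.8 ≥ 6.2 ✓.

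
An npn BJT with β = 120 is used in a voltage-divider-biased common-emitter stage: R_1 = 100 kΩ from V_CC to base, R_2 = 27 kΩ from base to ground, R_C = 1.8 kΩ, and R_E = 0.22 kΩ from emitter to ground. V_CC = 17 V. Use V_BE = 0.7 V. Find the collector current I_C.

I_C ≈ 7.3 mA

Thevenize the base divider: V_Th = V_CC·R_2/(R_1+R_2) = 17×27/127 = 3.61 V, R_Th = R_1‖R_2 = 21.3 kΩ.
Base-emitter loop: V_Th = I_B·R_Th + V_BE + (β+1)I_B·R_E, so I_B = (3.61 − 0.7) / (21.3 + 121×0.22) = 0.0609 mA.
I_C = β·I_B = 120×0.0609 = 7.3 mA, and I_E = (β+1)I_B = 7.36 mA.
V_CE = V_CC − I_C·R_C − I_E·R_E = 17 − 7.3×1.8 − 7.36×0.22 = 2.23 V.
V_CE = 2.23 V > 0.2 V confirms active-region operation.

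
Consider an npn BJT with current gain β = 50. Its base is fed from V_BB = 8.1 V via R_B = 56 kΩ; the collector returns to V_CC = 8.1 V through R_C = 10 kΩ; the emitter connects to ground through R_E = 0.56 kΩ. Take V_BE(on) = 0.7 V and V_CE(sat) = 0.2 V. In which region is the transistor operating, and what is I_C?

Assume active: I_B = (8.1 − 0.7)/(56 + 51×0.56) = 0.0875 mA, I_C = β·I_B = 4.38 mA.
Then V_CE = 8.1 − 4.38×10 − 4.46×0.56 = -38.2 V < 0.2 V — the active assumption fails.
Re-solve with V_CE = 0.2 V. KCL at the emitter: V_E/R_E = (V_BB−0.7−V_E)/R_B + (V_CC−0.2−V_E)/R_C, giving V_E = 0.484 V.
I_C = (V_CC − 0.2 − V_E)/R_C = (7.9 − 0.484)/10 = 0.742 mA.
Check: I_B = (7.4 − 0.484)/56 = 0.123 mA, and β·I_B = 6.17 mA > I_C, confirming saturation.

saturation; I_C ≈ 0.74 mA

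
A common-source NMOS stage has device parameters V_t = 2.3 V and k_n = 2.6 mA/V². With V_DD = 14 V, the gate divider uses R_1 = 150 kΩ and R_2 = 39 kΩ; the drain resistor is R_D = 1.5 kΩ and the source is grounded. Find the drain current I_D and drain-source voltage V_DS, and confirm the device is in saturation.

I_D ≈ 0.45 mA, V_DS ≈ 13 V

V_G = V_DD·R_2/(R_1+R_2) = 14×39/189 = 2.89 V. With the source grounded, V_GS = V_G = 2.89 V.
Assume saturation: I_D = (k_n/2)(V_GS − V_t)² = (2.6/2)×(2.89 − 2.3)² = 1.3×0.589² = 0.451 mA.
V_DS = V_DD − I_D·R_D = 14 − 0.451×1.5 = 13.3 V.
Saturation requires V_DS ≥ V_GS − V_t = 0.589 V; 13.3 ≥ 0.589 ✓.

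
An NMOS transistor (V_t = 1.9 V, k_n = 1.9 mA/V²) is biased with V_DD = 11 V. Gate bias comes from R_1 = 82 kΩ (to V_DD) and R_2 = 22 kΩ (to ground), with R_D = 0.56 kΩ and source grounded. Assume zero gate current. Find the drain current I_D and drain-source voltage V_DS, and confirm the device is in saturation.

V_G = V_DD·R_2/(R_1+R_2) = 11×22/104 = 2.33 V. With the source grounded, V_GS = V_G = 2.33 V.
Assume saturation: I_D = (k_n/2)(V_GS − V_t)² = (1.9/2)×(2.33 − 1.9)² = 0.95×0.427² = 0.173 mA.
V_DS = V_DD − I_D·R_D = 11 − 0.173×0.56 = 10.9 V.
Saturation requires V_DS ≥ V_GS − V_t = 0.427 V; 10.9 ≥ 0.427 ✓.

I_D ≈ 0.17 mA, V_DS ≈ 11 V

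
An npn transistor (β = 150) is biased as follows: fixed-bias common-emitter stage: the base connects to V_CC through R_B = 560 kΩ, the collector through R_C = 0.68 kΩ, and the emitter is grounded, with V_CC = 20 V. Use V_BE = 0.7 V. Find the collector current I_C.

Base loop: V_CC = I_B·R_B + V_BE, so I_B = (20 − 0.7)/560 kΩ = 0.0345 mA.
In the active region I_C = β·I_B = 150 × 0.0345 = 5.17 mA.
Collector loop: V_CE = V_CC − I_C·R_C = 20 − 5.17×0.68 = 16.5 V.
Since V_CE = 16.5 V > V_CE(sat) ≈ 0.2 V, the transistor is in the active region as assumed.

I_C ≈ 5.2 mA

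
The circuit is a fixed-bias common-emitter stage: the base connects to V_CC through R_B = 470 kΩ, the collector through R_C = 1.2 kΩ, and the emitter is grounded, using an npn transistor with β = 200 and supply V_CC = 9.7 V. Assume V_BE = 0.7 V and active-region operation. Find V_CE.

V_CE ≈ 5.1 V

Base loop: V_CC = I_B·R_B + V_BE, so I_B = (9.7 − 0.7)/470 kΩ = 0.0191 mA.
In the active region I_C = β·I_B = 200 × 0.0191 = 3.83 mA.
Collector loop: V_CE = V_CC − I_C·R_C = 9.7 − 3.83×1.2 = 5.1 V.
Since V_CE = 5.1 V > V_CE(sat) ≈ 0.2 V, the transistor is in the active region as assumed.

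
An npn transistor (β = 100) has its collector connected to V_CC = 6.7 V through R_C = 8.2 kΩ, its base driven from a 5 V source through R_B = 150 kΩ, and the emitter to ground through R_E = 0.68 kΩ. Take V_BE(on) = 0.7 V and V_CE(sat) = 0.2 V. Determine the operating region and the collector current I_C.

saturation; I_C ≈ 0.73 mA

Assume active: I_B = (5 − 0.7)/(150 + 101×0.68) = 0.0197 mA, I_C = β·I_B = 1.97 mA.
Then V_CE = 6.7 − 1.97×8.2 − 1.99×0.68 = -10.8 V < 0.2 V — the active assumption fails.
Re-solve with V_CE = 0.2 V. KCL at the emitter: V_E/R_E = (V_BB−0.7−V_E)/R_B + (V_CC−0.2−V_E)/R_C, giving V_E = 0.514 V.
I_C = (V_CC − 0.2 − V_E)/R_C = (6.5 − 0.514)/8.2 = 0.73 mA.
Check: I_B = (4.3 − 0.514)/150 = 0.0252 mA, and β·I_B = 2.52 mA > I_C, confirming saturation.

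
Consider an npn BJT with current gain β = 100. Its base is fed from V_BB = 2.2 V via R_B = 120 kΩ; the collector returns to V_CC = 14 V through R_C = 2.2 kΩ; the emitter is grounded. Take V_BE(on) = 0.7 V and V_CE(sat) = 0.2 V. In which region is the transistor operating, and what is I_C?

active; I_C ≈ 1.3 mA

Assume active. Base-emitter loop: I_B = (V_BB − V_BE)/R_B = (2.2 − 0.7)/120 = 0.0125 mA.
I_C = β·I_B = 100×0.0125 = 1.25 mA.
V_CE = V_CC − I_C·R_C = 14 − 1.25×2.2 = 11.2 V > V_CE(sat), so the active-region assumption holds.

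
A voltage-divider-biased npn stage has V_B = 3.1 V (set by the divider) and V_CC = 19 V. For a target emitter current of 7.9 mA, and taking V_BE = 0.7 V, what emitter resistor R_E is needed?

V_E = V_B − V_BE = 3.1 − 0.7 = 2.4 V.
R_E = V_E / I_E = 2.4 / 7.9 = 0.304 kΩ.

R_E ≈ 0.3 kΩ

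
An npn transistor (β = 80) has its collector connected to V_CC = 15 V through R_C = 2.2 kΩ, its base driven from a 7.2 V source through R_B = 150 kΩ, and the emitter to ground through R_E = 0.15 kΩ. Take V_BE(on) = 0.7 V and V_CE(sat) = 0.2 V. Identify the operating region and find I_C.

Assume active. Base-emitter loop: I_B = (V_BB − V_BE)/(R_B + (β+1)R_E) = (7.2 − 0.7)/(150 + 81×0.15) = 0.0401 mA.
I_C = β·I_B = 80×0.0401 = 3.21 mA.
V_CE = V_CC − I_C·R_C − I_E·R_E = 15 − 3.21×2.2 − 3.25×0.15 = 7.46 V > V_CE(sat), so the active-region assumption holds.

active; I_C ≈ 3.2 mA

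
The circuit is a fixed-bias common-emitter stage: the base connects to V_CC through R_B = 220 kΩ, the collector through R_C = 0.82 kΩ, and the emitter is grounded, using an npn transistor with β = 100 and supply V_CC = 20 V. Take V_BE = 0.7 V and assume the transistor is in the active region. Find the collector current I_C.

Base loop: V_CC = I_B·R_B + V_BE, so I_B = (20 − 0.7)/220 kΩ = 0.0877 mA.
In the active region I_C = β·I_B = 100 × 0.0877 = 8.77 mA.
Collector loop: V_CE = V_CC − I_C·R_C = 20 − 8.77×0.82 = 12.8 V.
Since V_CE = 12.8 V > V_CE(sat) ≈ 0.2 V, the transistor is in the active region as assumed.

I_C ≈ 8.8 mA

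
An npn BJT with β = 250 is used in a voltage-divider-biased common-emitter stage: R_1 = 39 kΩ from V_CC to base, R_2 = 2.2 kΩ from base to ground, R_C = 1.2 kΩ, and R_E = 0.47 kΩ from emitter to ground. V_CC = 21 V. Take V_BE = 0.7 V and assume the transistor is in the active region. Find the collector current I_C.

Thevenize the base divider: V_Th = V_CC·R_2/(R_1+R_2) = 21×2.2/41.2 = 1.12 V, R_Th = R_1‖R_2 = 2.08 kΩ.
Base-emitter loop: V_Th = I_B·R_Th + V_BE + (β+1)I_B·R_E, so I_B = (1.12 − 0.7) / (2.08 + 251×0.47) = 0.00351 mA.
I_C = β·I_B = 250×0.00351 = 0.877 mA, and I_E = (β+1)I_B = 0.881 mA.
V_CE = V_CC − I_C·R_C − I_E·R_E = 21 − 0.877×1.2 − 0.881×0.47 = 19.5 V.
V_CE = 19.5 V > 0.2 V confirms active-region operation.

I_C ≈ 0.88 mA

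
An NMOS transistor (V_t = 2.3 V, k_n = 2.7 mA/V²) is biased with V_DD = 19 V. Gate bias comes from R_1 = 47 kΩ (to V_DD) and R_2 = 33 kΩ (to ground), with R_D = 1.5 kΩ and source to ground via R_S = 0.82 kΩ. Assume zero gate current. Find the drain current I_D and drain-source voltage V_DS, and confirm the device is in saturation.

V_G = V_DD·R_2/(R_1+R_2) = 19×33/80 = 7.84 V.
Assume saturation: I_D = (k_n/2)(V_GS − V_t)² with V_GS = V_G − I_D·R_S = 7.84 − 0.82·I_D.
Substituting gives 0.908·I_D² − 13.3·I_D + 41.4 = 0, with roots I_D = 4.52 or 10.1 mA.
The root I_D = 10.1 mA gives V_GS = -0.433 V ≤ V_t, so take I_D = 4.52 mA.
Then V_GS = 4.13 V and V_DS = V_DD − I_D(R_D+R_S) = 19 − 4.52×2.32 = 8.51 V.
Saturation requires V_DS ≥ V_GS − V_t = 1.83 V; 8.51 ≥ 1.83 ✓.

I_D ≈ 4.5 mA, V_DS ≈ 8.5 V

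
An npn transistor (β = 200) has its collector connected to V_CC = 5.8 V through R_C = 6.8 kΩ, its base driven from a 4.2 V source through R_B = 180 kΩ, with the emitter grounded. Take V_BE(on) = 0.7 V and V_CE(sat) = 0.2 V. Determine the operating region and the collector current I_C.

saturation; I_C ≈ 0.82 mA

Assume active: I_B = (4.2 − 0.7)/180 = 0.0194 mA, giving I_C = β·I_B = 3.89 mA.
But then V_CE = 5.8 − 3.89×6.8 = -20.6 V < V_CE(sat) = 0.2 V — impossible in the active region.
So the transistor is saturated. With V_CE = 0.2 V, I_C = (V_CC − 0.2)/R_C = 5.6/6.8 = 0.824 mA.
Check: β·I_B = 3.89 mA > I_C = 0.824 mA, confirming saturation.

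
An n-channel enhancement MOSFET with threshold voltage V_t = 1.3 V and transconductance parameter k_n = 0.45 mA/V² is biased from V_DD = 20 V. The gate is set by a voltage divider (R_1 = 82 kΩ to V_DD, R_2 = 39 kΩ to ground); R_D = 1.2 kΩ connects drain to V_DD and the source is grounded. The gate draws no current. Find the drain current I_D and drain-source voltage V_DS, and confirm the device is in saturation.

I_D ≈ 6 mA, V_DS ≈ 13 V

V_G = V_DD·R_2/(R_1+R_2) = 20×39/121 = 6.45 V. With the source grounded, V_GS = V_G = 6.45 V.
Assume saturation: I_D = (k_n/2)(V_GS − V_t)² = (0.45/2)×(6.45 − 1.3)² = 0.225×5.15² = 5.96 mA.
V_DS = V_DD − I_D·R_D = 20 − 5.96×1.2 = 12.8 V.
Saturation requires V_DS ≥ V_GS − V_t = 5.15 V; 12.8 ≥ 5.15 ✓.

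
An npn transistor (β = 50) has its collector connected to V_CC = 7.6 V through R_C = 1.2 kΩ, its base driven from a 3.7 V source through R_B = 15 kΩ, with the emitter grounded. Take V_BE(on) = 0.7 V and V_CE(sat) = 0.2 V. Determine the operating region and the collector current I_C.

Assume active: I_B = (3.7 − 0.7)/15 = 0.2 mA, giving I_C = β·I_B = 10 mA.
But then V_CE = 7.6 − 10×1.2 = -4.4 V < V_CE(sat) = 0.2 V — impossible in the active region.
So the transistor is saturated. With V_CE = 0.2 V, I_C = (V_CC − 0.2)/R_C = 7.4/1.2 = 6.17 mA.
Check: β·I_B = 10 mA > I_C = 6.17 mA, confirming saturation.

saturation; I_C ≈ 6.2 mA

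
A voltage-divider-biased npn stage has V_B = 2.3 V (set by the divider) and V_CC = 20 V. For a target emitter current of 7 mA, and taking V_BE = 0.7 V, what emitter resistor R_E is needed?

R_E ≈ 0.23 kΩ

V_E = V_B − V_BE = 2.3 − 0.7 = 1.6 V.
R_E = V_E / I_E = 1.6 / 7 = 0.229 kΩ.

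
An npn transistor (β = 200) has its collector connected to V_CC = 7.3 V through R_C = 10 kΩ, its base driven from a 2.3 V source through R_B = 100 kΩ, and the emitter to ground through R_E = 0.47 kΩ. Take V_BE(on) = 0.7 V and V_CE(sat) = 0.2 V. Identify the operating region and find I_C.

saturation; I_C ≈ 0.68 mA

Assume active: I_B = (2.3 − 0.7)/(100 + 201×0.47) = 0.00823 mA, I_C = β·I_B = 1.65 mA.
Then V_CE = 7.3 − 1.65×10 − 1.65×0.47 = -9.93 V < 0.2 V — the active assumption fails.
Re-solve with V_CE = 0.2 V. KCL at the emitter: V_E/R_E = (V_BB−0.7−V_E)/R_B + (V_CC−0.2−V_E)/R_C, giving V_E = 0.324 V.
I_C = (V_CC − 0.2 − V_E)/R_C = (7.1 − 0.324)/10 = 0.678 mA.
Check: I_B = (1.6 − 0.324)/100 = 0.0128 mA, and β·I_B = 2.55 mA > I_C, confirming saturation.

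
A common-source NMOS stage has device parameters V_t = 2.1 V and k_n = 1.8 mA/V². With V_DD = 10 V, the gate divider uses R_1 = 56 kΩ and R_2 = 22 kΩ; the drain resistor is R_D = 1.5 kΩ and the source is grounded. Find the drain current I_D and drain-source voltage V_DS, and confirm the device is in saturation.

I_D ≈ 0.47 mA, V_DS ≈ 9.3 V

V_G = V_DD·R_2/(R_1+R_2) = 10×22/78 = 2.82 V. With the source grounded, V_GS = V_G = 2.82 V.
Assume saturation: I_D = (k_n/2)(V_GS − V_t)² = (1.8/2)×(2.82 − 2.1)² = 0.9×0.721² = 0.467 mA.
V_DS = V_DD − I_D·R_D = 10 − 0.467×1.5 = 9.3 V.
Saturation requires V_DS ≥ V_GS − V_t = 0.721 V; 9.3 ≥ 0.721 ✓.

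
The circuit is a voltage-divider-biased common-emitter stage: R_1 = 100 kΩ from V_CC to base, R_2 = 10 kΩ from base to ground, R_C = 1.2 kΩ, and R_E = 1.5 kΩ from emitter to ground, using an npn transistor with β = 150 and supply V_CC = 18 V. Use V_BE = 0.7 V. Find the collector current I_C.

I_C ≈ 0.6 mA

Thevenize the base divider: V_Th = V_CC·R_2/(R_1+R_2) = 18×10/110 = 1.64 V, R_Th = R_1‖R_2 = 9.09 kΩ.
Base-emitter loop: V_Th = I_B·R_Th + V_BE + (β+1)I_B·R_E, so I_B = (1.64 − 0.7) / (9.09 + 151×1.5) = 0.00397 mA.
I_C = β·I_B = 150×0.00397 = 0.596 mA, and I_E = (β+1)I_B = 0.6 mA.
V_CE = V_CC − I_C·R_C − I_E·R_E = 18 − 0.596×1.2 − 0.6×1.5 = 16.4 V.
V_CE = 16.4 V > 0.2 V confirms active-region operation.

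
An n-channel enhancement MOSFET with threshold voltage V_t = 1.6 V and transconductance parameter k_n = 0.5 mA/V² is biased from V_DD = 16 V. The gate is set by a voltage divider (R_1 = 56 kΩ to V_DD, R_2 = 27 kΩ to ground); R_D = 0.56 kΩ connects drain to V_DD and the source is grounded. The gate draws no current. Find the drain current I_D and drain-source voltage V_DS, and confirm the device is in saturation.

I_D ≈ 3.2 mA, V_DS ≈ 14 V

V_G = V_DD·R_2/(R_1+R_2) = 16×27/83 = 5.2 V. With the source grounded, V_GS = V_G = 5.2 V.
Assume saturation: I_D = (k_n/2)(V_GS − V_t)² = (0.5/2)×(5.2 − 1.6)² = 0.25×3.6² = 3.25 mA.
V_DS = V_DD − I_D·R_D = 16 − 3.25×0.56 = 14.2 V.
Saturation requires V_DS ≥ V_GS − V_t = 3.6 V; 14.2 ≥ 3.6 ✓.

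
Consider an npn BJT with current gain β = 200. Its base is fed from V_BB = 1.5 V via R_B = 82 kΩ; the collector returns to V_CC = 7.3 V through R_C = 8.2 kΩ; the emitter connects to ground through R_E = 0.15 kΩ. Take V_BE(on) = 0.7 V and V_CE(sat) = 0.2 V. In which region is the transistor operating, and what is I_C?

saturation; I_C ≈ 0.85 mA

Assume active: I_B = (1.5 − 0.7)/(82 + 201×0.15) = 0.00713 mA, I_C = β·I_B = 1.43 mA.
Then V_CE = 7.3 − 1.43×8.2 − 1.43×0.15 = -4.61 V < 0.2 V — the active assumption fails.
Re-solve with V_CE = 0.2 V. KCL at the emitter: V_E/R_E = (V_BB−0.7−V_E)/R_B + (V_CC−0.2−V_E)/R_C, giving V_E = 0.129 V.
I_C = (V_CC − 0.2 − V_E)/R_C = (7.1 − 0.129)/8.2 = 0.85 mA.
Check: I_B = (0.8 − 0.129)/82 = 0.00819 mA, and β·I_B = 1.64 mA > I_C, confirming saturation.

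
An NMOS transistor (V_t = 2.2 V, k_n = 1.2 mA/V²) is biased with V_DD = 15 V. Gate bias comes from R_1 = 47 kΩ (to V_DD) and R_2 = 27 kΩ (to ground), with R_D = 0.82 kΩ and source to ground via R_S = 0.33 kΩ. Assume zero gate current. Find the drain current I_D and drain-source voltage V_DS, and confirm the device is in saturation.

I_D ≈ 3.1 mA, V_DS ≈ 11 V

V_G = V_DD·R_2/(R_1+R_2) = 15×27/74 = 5.47 V.
Assume saturation: I_D = (k_n/2)(V_GS − V_t)² with V_GS = V_G − I_D·R_S = 5.47 − 0.33·I_D.
Substituting gives 0.0653·I_D² − 2.3·I_D + 6.43 = 0, with roots I_D = 3.07 or 32.1 mA.
The root I_D = 32.1 mA gives V_GS = -5.11 V ≤ V_t, so take I_D = 3.07 mA.
Then V_GS = 4.46 V and V_DS = V_DD − I_D(R_D+R_S) = 15 − 3.07×1.15 = 11.5 V.
Saturation requires V_DS ≥ V_GS − V_t = 2.26 V; 11.5 ≥ 2.26 ✓.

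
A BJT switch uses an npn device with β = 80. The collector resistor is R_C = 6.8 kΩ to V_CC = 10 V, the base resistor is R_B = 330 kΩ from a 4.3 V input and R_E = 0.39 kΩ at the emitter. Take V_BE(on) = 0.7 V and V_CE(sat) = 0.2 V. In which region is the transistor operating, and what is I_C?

active; I_C ≈ 0.8 mA

Assume active. Base-emitter loop: I_B = (V_BB − V_BE)/(R_B + (β+1)R_E) = (4.3 − 0.7)/(330 + 81×0.39) = 0.00996 mA.
I_C = β·I_B = 80×0.00996 = 0.796 mA.
V_CE = V_CC − I_C·R_C − I_E·R_E = 10 − 0.796×6.8 − 0.806×0.39 = 4.27 V > V_CE(sat), so the active-region assumption holds.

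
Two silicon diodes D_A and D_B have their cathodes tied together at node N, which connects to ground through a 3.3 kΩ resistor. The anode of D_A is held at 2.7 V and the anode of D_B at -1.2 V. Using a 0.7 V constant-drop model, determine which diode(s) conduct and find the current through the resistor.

Only D_A conducts; I_R ≈ 0.61 mA

Assume both conduct. Then node N would need to be at both 2.7−0.7 = 2 V and -1.2−0.7 = -1.9 V, which is impossible.
Assume only D_A conducts: V_N = 2.7 − 0.7 = 2 V, so I_R = 2/3.3 = 0.606 mA.
Check D_B: its anode-to-cathode voltage is -1.2 − 2 = -3.2 V < 0.7 V, so it is off. The assumption is consistent.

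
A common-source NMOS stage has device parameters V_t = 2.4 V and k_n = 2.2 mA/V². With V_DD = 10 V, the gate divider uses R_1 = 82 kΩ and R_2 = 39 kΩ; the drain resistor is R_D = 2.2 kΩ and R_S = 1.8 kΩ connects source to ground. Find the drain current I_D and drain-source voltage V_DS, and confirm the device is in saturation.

I_D ≈ 0.21 mA, V_DS ≈ 9.1 V

V_G = V_DD·R_2/(R_1+R_2) = 10×39/121 = 3.22 V.
Assume saturation: I_D = (k_n/2)(V_GS − V_t)² with V_GS = V_G − I_D·R_S = 3.22 − 1.8·I_D.
Substituting gives 3.56·I_D² − 4.26·I_D + 0.745 = 0, with roots I_D = 0.213 or 0.982 mA.
The root I_D = 0.982 mA gives V_GS = 1.46 V ≤ V_t, so take I_D = 0.213 mA.
Then V_GS = 2.84 V and V_DS = V_DD − I_D(R_D+R_S) = 10 − 0.213×4 = 9.15 V.
Saturation requires V_DS ≥ V_GS − V_t = 0.44 V; 9.15 ≥ 0.44 ✓.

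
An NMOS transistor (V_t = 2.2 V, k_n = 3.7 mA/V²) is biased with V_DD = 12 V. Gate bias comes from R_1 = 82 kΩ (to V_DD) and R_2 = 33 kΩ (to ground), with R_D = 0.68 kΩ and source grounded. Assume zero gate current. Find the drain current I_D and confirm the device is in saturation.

I_D ≈ 2.9 mA

V_G = V_DD·R_2/(R_1+R_2) = 12×33/115 = 3.44 V. With the source grounded, V_GS = V_G = 3.44 V.
Assume saturation: I_D = (k_n/2)(V_GS − V_t)² = (3.7/2)×(3.44 − 2.2)² = 1.85×1.24² = 2.86 mA.
V_DS = V_DD − I_D·R_D = 12 − 2.86×0.68 = 10.1 V.
Saturation requires V_DS ≥ V_GS − V_t = 1.24 V; 10.1 ≥ 1.24 ✓.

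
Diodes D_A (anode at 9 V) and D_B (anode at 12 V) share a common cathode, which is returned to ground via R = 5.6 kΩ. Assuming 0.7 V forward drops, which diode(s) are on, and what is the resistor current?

Assume both conduct. Then node N would need to be at both 9−0.7 = 8.3 V and 12−0.7 = 11.3 V, which is impossible.
Assume only D_B conducts: V_N = 12 − 0.7 = 11.3 V, so I_R = 11.3/5.6 = 2.02 mA.
Check D_A: its anode-to-cathode voltage is 9 − 11.3 = -2.3 V < 0.7 V, so it is off. The assumption is consistent.

Only D_B conducts; I_R ≈ 2 mA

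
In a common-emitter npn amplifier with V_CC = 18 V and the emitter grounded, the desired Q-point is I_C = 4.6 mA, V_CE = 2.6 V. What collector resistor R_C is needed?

R_C ≈ 3.3 kΩ

Collector loop: V_CC = I_C·R_C + V_CE.
R_C = (V_CC − V_CE)/I_C = (18 − 2.6)/4.6 = 3.35 kΩ.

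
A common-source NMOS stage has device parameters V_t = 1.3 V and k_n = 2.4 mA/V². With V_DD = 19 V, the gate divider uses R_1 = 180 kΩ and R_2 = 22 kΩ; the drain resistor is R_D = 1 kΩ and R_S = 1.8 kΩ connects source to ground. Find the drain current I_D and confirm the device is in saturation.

I_D ≈ 0.2 mA

V_G = V_DD·R_2/(R_1+R_2) = 19×22/202 = 2.07 V.
Assume saturation: I_D = (k_n/2)(V_GS − V_t)² with V_GS = V_G − I_D·R_S = 2.07 − 1.8·I_D.
Substituting gives 3.89·I_D² − 4.32·I_D + 0.71 = 0, with roots I_D = 0.2 or 0.912 mA.
The root I_D = 0.912 mA gives V_GS = 0.428 V ≤ V_t, so take I_D = 0.2 mA.
Then V_GS = 1.71 V and V_DS = V_DD − I_D(R_D+R_S) = 19 − 0.2×2.8 = 18.4 V.
Saturation requires V_DS ≥ V_GS − V_t = 0.409 V; 18.4 ≥ 0.409 ✓.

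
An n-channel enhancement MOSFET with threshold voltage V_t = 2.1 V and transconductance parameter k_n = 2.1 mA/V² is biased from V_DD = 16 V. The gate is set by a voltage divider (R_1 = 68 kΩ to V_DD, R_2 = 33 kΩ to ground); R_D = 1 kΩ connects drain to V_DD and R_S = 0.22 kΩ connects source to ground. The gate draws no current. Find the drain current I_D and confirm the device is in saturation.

I_D ≈ 4.7 mA

V_G = V_DD·R_2/(R_1+R_2) = 16×33/101 = 5.23 V.
Assume saturation: I_D = (k_n/2)(V_GS − V_t)² with V_GS = V_G − I_D·R_S = 5.23 − 0.22·I_D.
Substituting gives 0.0508·I_D² − 2.45·I_D + 10.3 = 0, with roots I_D = 4.65 or 43.5 mA.
The root I_D = 43.5 mA gives V_GS = -4.33 V ≤ V_t, so take I_D = 4.65 mA.
Then V_GS = 4.2 V and V_DS = V_DD − I_D(R_D+R_S) = 16 − 4.65×1.22 = 10.3 V.
Saturation requires V_DS ≥ V_GS − V_t = 2.1 V; 10.3 ≥ 2.1 ✓.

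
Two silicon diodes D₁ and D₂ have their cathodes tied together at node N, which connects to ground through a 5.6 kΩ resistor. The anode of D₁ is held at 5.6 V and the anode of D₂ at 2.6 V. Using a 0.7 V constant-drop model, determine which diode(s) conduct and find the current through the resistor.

Only D₁ conducts; I_R ≈ 0.88 mA

Assume both conduct. Then node N would need to be at both 5.6−0.7 = 4.9 V and 2.6−0.7 = 1.9 V, which is impossible.
Assume only D₁ conducts: V_N = 5.6 − 0.7 = 4.9 V, so I_R = 4.9/5.6 = 0.875 mA.
Check D₂: its anode-to-cathode voltage is 2.6 − 4.9 = -2.3 V < 0.7 V, so it is off. The assumption is consistent.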